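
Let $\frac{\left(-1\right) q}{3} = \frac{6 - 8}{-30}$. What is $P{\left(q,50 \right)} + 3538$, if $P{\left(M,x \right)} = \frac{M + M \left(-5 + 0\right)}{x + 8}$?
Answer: $\frac{513012}{145} \approx 3538.0$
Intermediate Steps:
$q = - \frac{1}{5}$ ($q = - 3 \frac{6 - 8}{-30} = - 3 \left(\left(-2\right) \left(- \frac{1}{30}\right)\right) = \left(-3\right) \frac{1}{15} = - \frac{1}{5} \approx -0.2$)
$P{\left(M,x \right)} = - \frac{4 M}{8 + x}$ ($P{\left(M,x \right)} = \frac{M + M \left(-5\right)}{8 + x} = \frac{M - 5 M}{8 + x} = \frac{\left(-4\right) M}{8 + x} = - \frac{4 M}{8 + x}$)
$P{\left(q,50 \right)} + 3538 = \left(-4\right) \left(- \frac{1}{5}\right) \frac{1}{8 + 50} + 3538 = \left(-4\right) \left(- \frac{1}{5}\right) \frac{1}{58} + 3538 = \frac{2}{145} + 3538 = \frac{513012}{145}$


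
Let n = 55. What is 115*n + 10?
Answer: 6335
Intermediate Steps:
115*n + 10 = 115*55 + 10 = 6325 + 10 = 6335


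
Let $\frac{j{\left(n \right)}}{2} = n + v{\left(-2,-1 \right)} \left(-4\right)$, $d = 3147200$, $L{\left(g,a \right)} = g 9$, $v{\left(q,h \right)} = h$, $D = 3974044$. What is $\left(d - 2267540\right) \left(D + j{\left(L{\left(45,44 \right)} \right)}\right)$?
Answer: $3496527106920$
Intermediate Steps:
$L{\left(g,a \right)} = 9 g$
$j{\left(n \right)} = 8 + 2 n$ ($j{\left(n \right)} = 2 \left(n - -4\right) = 2 \left(n + 4\right) = 2 \left(4 + n\right) = 8 + 2 n$)
$\left(d - 2267540\right) \left(D + j{\left(L{\left(45,44 \right)} \right)}\right) = \left(3147200 - 2267540\right) \left(3974044 + \left(8 + 2 \cdot 9 \cdot 45\right)\right) = 879660 \left(3974044 + \left(8 + 2 \cdot 405\right)\right) = 879660 \left(3974044 + \left(8 + 810\right)\right) = 879660 \left(3974044 + 818\right) = 879660 \cdot 3974862 = 3496527106920$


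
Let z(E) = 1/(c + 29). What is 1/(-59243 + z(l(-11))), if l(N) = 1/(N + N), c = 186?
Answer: -215/12737244 ≈ -1.6880e-5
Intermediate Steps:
l(N) = 1/(2*N)
z(E) = 1/215 (z(E) = 1/(186 + 29) = 1/215)
1/(-59243 + z(l(-11))) = 1/(-59243 + 1/215) = 1/(-12737244/215) = -215/12737244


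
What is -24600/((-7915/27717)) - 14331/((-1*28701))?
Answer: 1304636773871/15144561 ≈ 86146.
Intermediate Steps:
-24600/((-7915/27717)) - 14331/((-1*28701)) = -24600/((-7915*1/27717)) - 14331/(-28701) = -24600/(-7915/27717) - 14331*(-1/28701) = -24600*(-27717/7915) + 4777/9567 = 136367640/1583 + 4777/9567 = 1304636773871/15144561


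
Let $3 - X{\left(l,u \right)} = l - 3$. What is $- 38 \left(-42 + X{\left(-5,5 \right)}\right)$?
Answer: $1178$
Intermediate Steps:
$X{\left(l,u \right)} = 6 - l$ ($X{\left(l,u \right)} = 3 - \left(l - 3\right) = 3 - \left(-3 + l\right) = 6 - l$)
$- 38 \left(-42 + X{\left(-5,5 \right)}\right) = - 38 \left(-42 + \left(6 - -5\right)\right) = - 38 \left(-42 + \left(6 + 5\right)\right) = - 38 \left(-42 + 11\right) = \left(-38\right) \left(-31\right) = 1178$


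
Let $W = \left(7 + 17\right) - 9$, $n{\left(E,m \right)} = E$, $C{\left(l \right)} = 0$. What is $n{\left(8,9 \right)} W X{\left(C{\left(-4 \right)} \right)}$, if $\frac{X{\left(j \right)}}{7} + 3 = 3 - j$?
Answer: $0$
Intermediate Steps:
$X{\left(j \right)} = - 7 j$ ($X{\left(j \right)} = -21 + 7 \left(3 - j\right) = -21 - \left(-21 + 7 j\right) = - 7 j$)
$W = 15$ ($W = 24 - 9 = 15$)
$n{\left(8,9 \right)} W X{\left(C{\left(-4 \right)} \right)} = 8 \cdot 15 \left(\left(-7\right) 0\right) = 120 \cdot 0 = 0$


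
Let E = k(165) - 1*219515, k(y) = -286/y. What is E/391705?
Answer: -3292751/5875575 ≈ -0.56041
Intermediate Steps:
E = -3292751/15 (E = -286/165 - 1*219515 = -286*1/165 - 219515 = -26/15 - 219515 = -3292751/15 ≈ -2.1952e+5)
E/391705 = -3292751/15/391705 = -3292751/15*1/391705 = -3292751/5875575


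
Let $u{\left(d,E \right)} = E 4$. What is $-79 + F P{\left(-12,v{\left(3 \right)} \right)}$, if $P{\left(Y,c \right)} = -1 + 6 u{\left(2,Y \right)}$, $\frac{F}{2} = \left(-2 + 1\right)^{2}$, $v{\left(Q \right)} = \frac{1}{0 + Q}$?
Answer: $-657$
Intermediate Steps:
$v{\left(Q \right)} = \frac{1}{Q}$
$u{\left(d,E \right)} = 4 E$
$F = 2$ ($F = 2 \left(-2 + 1\right)^{2} = 2 \left(-1\right)^{2} = 2 \cdot 1 = 2$)
$P{\left(Y,c \right)} = -1 + 24 Y$ ($P{\left(Y,c \right)} = -1 + 6 \cdot 4 Y = -1 + 24 Y$)
$-79 + F P{\left(-12,v{\left(3 \right)} \right)} = -79 + 2 \left(-1 + 24 \left(-12\right)\right) = -79 + 2 \left(-1 - 288\right) = -79 + 2 \left(-289\right) = -79 - 578 = -657$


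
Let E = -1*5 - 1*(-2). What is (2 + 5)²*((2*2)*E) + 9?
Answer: -579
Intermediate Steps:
E = -3 (E = -5 + 2 = -3)
(2 + 5)²*((2*2)*E) + 9 = (2 + 5)²*((2*2)*(-3)) + 9 = 7²*(4*(-3)) + 9 = 49*(-12) + 9 = -588 + 9 = -579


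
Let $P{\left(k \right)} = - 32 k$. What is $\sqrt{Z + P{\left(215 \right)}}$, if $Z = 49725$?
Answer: $\sqrt{42845} \approx 206.99$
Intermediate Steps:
$\sqrt{Z + P{\left(215 \right)}} = \sqrt{49725 - 6880} = \sqrt{42845}$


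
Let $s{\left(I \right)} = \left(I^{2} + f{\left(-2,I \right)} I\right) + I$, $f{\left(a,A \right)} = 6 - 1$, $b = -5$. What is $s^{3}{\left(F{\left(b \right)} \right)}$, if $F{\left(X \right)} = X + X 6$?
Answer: $1045678375$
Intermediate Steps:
$f{\left(a,A \right)} = 5$ ($f{\left(a,A \right)} = 6 - 1 = 5$)
$F{\left(X \right)} = 7 X$ ($F{\left(X \right)} = X + 6 X = 7 X$)
$s{\left(I \right)} = I^{2} + 6 I$ ($s{\left(I \right)} = \left(I^{2} + 5 I\right) + I = I^{2} + 6 I$)
$s^{3}{\left(F{\left(b \right)} \right)} = \left(7 \left(-5\right) \left(6 + 7 \left(-5\right)\right)\right)^{3} = \left(- 35 \left(6 - 35\right)\right)^{3} = \left(\left(-35\right) \left(-29\right)\right)^{3} = 1015^{3} = 1045678375$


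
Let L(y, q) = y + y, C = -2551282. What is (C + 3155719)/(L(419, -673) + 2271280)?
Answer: 604437/2272118 ≈ 0.26602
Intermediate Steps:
L(y, q) = 2*y
(C + 3155719)/(L(419, -673) + 2271280) = (-2551282 + 3155719)/(2*419 + 2271280) = 604437/(838 + 2271280) = 604437/2272118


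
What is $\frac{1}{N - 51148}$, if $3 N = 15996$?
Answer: $- \frac{1}{45816} \approx -2.1826 \cdot 10^{-5}$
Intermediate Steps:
$N = 5332$ ($N = \frac{1}{3} \cdot 15996 = 5332$)
$\frac{1}{N - 51148} = \frac{1}{5332 - 51148} = \frac{1}{-45816} = - \frac{1}{45816}$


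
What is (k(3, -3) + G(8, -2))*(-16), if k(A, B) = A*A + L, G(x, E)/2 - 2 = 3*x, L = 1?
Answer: -992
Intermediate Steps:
G(x, E) = 4 + 6*x (G(x, E) = 4 + 2*(3*x) = 4 + 6*x)
k(A, B) = 1 + A**2 (k(A, B) = A*A + 1 = A**2 + 1 = 1 + A**2)
(k(3, -3) + G(8, -2))*(-16) = ((1 + 3**2) + (4 + 6*8))*(-16) = ((1 + 9) + (4 + 48))*(-16) = (10 + 52)*(-16) = 62*(-16) = -992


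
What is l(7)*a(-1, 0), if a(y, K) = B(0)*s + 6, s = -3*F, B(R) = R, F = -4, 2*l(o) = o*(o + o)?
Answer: 294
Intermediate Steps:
l(o) = o² (l(o) = (o*(o + o))/2 = (o*(2*o))/2 = (2*o²)/2 = o²)
s = 12 (s = -3*(-4) = 12)
a(y, K) = 6 (a(y, K) = 0*12 + 6 = 0 + 6 = 6)
l(7)*a(-1, 0) = 7²*6 = 49*6 = 294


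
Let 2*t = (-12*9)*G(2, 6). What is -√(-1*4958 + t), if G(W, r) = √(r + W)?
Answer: -I*√(4958 + 108*√2) ≈ -71.489*I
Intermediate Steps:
G(W, r) = √(W + r)
t = -108*√2 (t = ((-12*9)*√(2 + 6))/2 = (-216*√2)/2 = -108*√2 ≈ -152.74)
-√(-1*4958 + t) = -√(-1*4958 - 108*√2) = -√(-4958 - 108*√2)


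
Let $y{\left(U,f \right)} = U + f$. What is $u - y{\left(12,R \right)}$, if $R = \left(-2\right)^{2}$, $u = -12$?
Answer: $-28$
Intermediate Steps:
$R = 4$
$u - y{\left(12,R \right)} = -12 - \left(12 + 4\right) = -12 - 16 = -28$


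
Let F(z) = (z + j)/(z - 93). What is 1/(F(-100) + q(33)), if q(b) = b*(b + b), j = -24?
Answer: 193/420478 ≈ 0.00045900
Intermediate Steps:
q(b) = 2*b² (q(b) = b*(2*b) = 2*b²)
F(z) = (-24 + z)/(-93 + z) (F(z) = (z - 24)/(z - 93) = (-24 + z)/(-93 + z))
1/(F(-100) + q(33)) = 1/((-24 - 100)/(-93 - 100) + 2*33²) = 1/(-124/(-193) + 2*1089) = 1/(-1/193*(-124) + 2178) = 1/(124/193 + 2178) = 1/(420478/193) = 193/420478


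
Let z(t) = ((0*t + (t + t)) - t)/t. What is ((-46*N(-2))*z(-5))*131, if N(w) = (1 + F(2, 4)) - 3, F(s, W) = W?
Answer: -12052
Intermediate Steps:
N(w) = 2 (N(w) = (1 + 4) - 3 = 5 - 3 = 2)
z(t) = 1 (z(t) = ((0 + 2*t) - t)/t = (2*t - t)/t = t/t = 1)
((-46*N(-2))*z(-5))*131 = (-46*2*1)*131 = -92*1*131 = -92*131 = -12052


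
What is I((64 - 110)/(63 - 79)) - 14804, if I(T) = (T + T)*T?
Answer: -473199/32 ≈ -14787.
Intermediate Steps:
I(T) = 2*T**2 (I(T) = (2*T)*T = 2*T**2)
I((64 - 110)/(63 - 79)) - 14804 = 2*((64 - 110)/(63 - 79))**2 - 14804 = 2*(-46/(-16))**2 - 14804 = 2*(-46*(-1/16))**2 - 14804 = 2*(23/8)**2 - 14804 = 2*(529/64) - 14804 = 529/32 - 14804 = -473199/32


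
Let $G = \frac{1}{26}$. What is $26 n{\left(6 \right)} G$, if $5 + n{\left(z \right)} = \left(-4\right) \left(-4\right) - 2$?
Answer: $9$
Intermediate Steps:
$n{\left(z \right)} = 9$ ($n{\left(z \right)} = -5 - -14 = -5 + \left(16 - 2\right) = -5 + 14 = 9$)
$G = \frac{1}{26} \approx 0.038462$
$26 n{\left(6 \right)} G = 26 \cdot 9 \cdot \frac{1}{26} = 234 \cdot \frac{1}{26} = 9$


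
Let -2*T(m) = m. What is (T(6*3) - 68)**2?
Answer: 5929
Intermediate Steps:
T(m) = -m/2
(T(6*3) - 68)**2 = (-3*3 - 68)**2 = (-1/2*18 - 68)**2 = (-9 - 68)**2 = (-77)**2 = 5929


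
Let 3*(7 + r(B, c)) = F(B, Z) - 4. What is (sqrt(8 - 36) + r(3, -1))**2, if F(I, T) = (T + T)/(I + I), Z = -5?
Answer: 4132/81 - 320*I*sqrt(7)/9 ≈ 51.012 - 94.071*I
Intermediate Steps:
F(I, T) = T/I (F(I, T) = (2*T)/((2*I)) = (2*T)*(1/(2*I)) = T/I)
r(B, c) = -25/3 - 5/(3*B) (r(B, c) = -7 + (-5/B - 4)/3 = -7 + (-4 - 5/B)/3 = -7 + (-4/3 - 5/(3*B)) = -25/3 - 5/(3*B))
(sqrt(8 - 36) + r(3, -1))**2 = (sqrt(8 - 36) + (5/3)*(-1 - 5*3)/3)**2 = (sqrt(-28) + (5/3)*(1/3)*(-1 - 15))**2 = (2*I*sqrt(7) + (5/3)*(1/3)*(-16))**2 = (2*I*sqrt(7) - 80/9)**2 = (-80/9 + 2*I*sqrt(7))**2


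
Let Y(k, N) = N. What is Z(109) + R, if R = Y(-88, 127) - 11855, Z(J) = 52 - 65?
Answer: -11741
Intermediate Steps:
Z(J) = -13
R = -11728 (R = 127 - 11855 = -11728)
Z(109) + R = -13 - 11728 = -11741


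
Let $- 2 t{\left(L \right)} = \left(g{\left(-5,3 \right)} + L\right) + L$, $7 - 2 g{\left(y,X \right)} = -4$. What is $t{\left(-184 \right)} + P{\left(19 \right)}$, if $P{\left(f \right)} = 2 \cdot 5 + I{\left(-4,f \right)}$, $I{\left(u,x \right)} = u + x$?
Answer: $\frac{825}{4} \approx 206.25$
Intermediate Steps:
$g{\left(y,X \right)} = \frac{11}{2}$ ($g{\left(y,X \right)} = \frac{7}{2} - -2 = \frac{7}{2} + 2 = \frac{11}{2}$)
$t{\left(L \right)} = - \frac{11}{4} - L$ ($t{\left(L \right)} = - \frac{\left(\frac{11}{2} + L\right) + L}{2} = - \frac{\frac{11}{2} + 2 L}{2} = - \frac{11}{4} - L$)
$P{\left(f \right)} = 6 + f$ ($P{\left(f \right)} = 2 \cdot 5 + \left(-4 + f\right) = 10 + \left(-4 + f\right) = 6 + f$)
$t{\left(-184 \right)} + P{\left(19 \right)} = \left(- \frac{11}{4} - -184\right) + \left(6 + 19\right) = \left(- \frac{11}{4} + 184\right) + 25 = \frac{725}{4} + 25 = \frac{825}{4}$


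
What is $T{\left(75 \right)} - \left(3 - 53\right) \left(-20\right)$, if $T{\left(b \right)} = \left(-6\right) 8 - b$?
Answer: $-1123$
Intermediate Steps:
$T{\left(b \right)} = -48 - b$
$T{\left(75 \right)} - \left(3 - 53\right) \left(-20\right) = \left(-48 - 75\right) - \left(3 - 53\right) \left(-20\right) = \left(-48 - 75\right) - \left(-50\right) \left(-20\right) = -123 - 1000 = -1123$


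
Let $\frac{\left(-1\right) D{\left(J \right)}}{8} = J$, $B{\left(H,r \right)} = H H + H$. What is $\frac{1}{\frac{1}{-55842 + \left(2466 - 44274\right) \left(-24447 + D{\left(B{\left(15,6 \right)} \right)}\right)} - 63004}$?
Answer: $- \frac{1102295694}{69449037904775} \approx -1.5872 \cdot 10^{-5}$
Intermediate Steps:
$B{\left(H,r \right)} = H + H^{2}$ ($B{\left(H,r \right)} = H^{2} + H = H + H^{2}$)
$D{\left(J \right)} = - 8 J$
$\frac{1}{\frac{1}{-55842 + \left(2466 - 44274\right) \left(-24447 + D{\left(B{\left(15,6 \right)} \right)}\right)} - 63004} = \frac{1}{\frac{1}{-55842 + \left(2466 - 44274\right) \left(-24447 - 8 \cdot 15 \left(1 + 15\right)\right)} - 63004} = \frac{1}{\frac{1}{-55842 - 41808 \left(-24447 - 8 \cdot 15 \cdot 16\right)} - 63004} = \frac{1}{\frac{1}{-55842 - 41808 \left(-24447 - 1920\right)} - 63004} = \frac{1}{\frac{1}{-55842 - -1102351536} - 63004} = \frac{1}{\frac{1}{-55842 + 1102351536} - 63004} = \frac{1}{\frac{1}{1102295694} - 63004} = \frac{1}{- \frac{69449037904775}{1102295694}} = - \frac{1102295694}{69449037904775}$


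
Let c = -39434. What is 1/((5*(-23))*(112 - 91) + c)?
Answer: -1/41849 ≈ -2.3895e-5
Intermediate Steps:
1/((5*(-23))*(112 - 91) + c) = 1/((5*(-23))*(112 - 91) - 39434) = 1/(-115*21 - 39434) = 1/(-2415 - 39434) = 1/(-41849) = -1/41849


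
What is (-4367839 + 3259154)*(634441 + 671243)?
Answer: -1447592265540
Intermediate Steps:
(-4367839 + 3259154)*(634441 + 671243) = -1108685*1305684 = -1447592265540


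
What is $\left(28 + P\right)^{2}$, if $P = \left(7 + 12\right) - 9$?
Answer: $1444$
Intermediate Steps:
$P = 10$ ($P = 19 - 9 = 10$)
$\left(28 + P\right)^{2} = \left(28 + 10\right)^{2} = 38^{2} = 1444$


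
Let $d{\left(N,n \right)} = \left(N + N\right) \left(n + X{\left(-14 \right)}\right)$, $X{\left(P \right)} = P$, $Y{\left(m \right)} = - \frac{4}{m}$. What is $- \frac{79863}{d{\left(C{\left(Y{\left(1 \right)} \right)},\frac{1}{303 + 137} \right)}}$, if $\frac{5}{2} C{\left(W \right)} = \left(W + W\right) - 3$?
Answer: $- \frac{1331050}{2053} \approx -648.34$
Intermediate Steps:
$C{\left(W \right)} = - \frac{6}{5} + \frac{4 W}{5}$ ($C{\left(W \right)} = \frac{2 \left(\left(W + W\right) - 3\right)}{5} = \frac{2 \left(2 W - 3\right)}{5} = \frac{2 \left(-3 + 2 W\right)}{5} = - \frac{6}{5} + \frac{4 W}{5}$)
$d{\left(N,n \right)} = 2 N \left(-14 + n\right)$ ($d{\left(N,n \right)} = \left(N + N\right) \left(n - 14\right) = 2 N \left(-14 + n\right)$)
$- \frac{79863}{d{\left(C{\left(Y{\left(1 \right)} \right)},\frac{1}{303 + 137} \right)}} = - \frac{79863}{2 \left(- \frac{6}{5} + \frac{4 \left(- \frac{4}{1}\right)}{5}\right) \left(-14 + \frac{1}{303 + 137}\right)} = - \frac{79863}{2 \left(- \frac{6}{5} + \frac{4 \left(\left(-4\right) 1\right)}{5}\right) \left(-14 + \frac{1}{440}\right)} = - \frac{79863}{2 \left(- \frac{6}{5} + \frac{4}{5} \left(-4\right)\right) \left(-14 + \frac{1}{440}\right)} = - \frac{79863}{2 \left(- \frac{6}{5} - \frac{16}{5}\right) \left(- \frac{6159}{440}\right)} = - \frac{79863}{2 \left(- \frac{22}{5}\right) \left(- \frac{6159}{440}\right)} = - \frac{79863}{\frac{6159}{50}} = \left(-79863\right) \frac{50}{6159} = - \frac{1331050}{2053}$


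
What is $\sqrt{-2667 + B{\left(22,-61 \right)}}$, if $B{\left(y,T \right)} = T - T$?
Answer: $i \sqrt{2667} \approx 51.643 i$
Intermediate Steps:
$B{\left(y,T \right)} = 0$
$\sqrt{-2667 + B{\left(22,-61 \right)}} = \sqrt{-2667 + 0} = \sqrt{-2667} = i \sqrt{2667}$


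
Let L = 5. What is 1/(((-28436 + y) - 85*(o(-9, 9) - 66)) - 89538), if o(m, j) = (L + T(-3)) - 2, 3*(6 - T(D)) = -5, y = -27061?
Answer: -3/420995 ≈ -7.1260e-6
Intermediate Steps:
T(D) = 23/3 (T(D) = 6 - ⅓*(-5) = 6 + 5/3 = 23/3)
o(m, j) = 32/3 (o(m, j) = (5 + 23/3) - 2 = 38/3 - 2 = 32/3)
1/(((-28436 + y) - 85*(o(-9, 9) - 66)) - 89538) = 1/(((-28436 - 27061) - 85*(32/3 - 66)) - 89538) = 1/((-55497 - 85*(-166/3)) - 89538) = 1/((-55497 + 14110/3) - 89538) = 1/(-152381/3 - 89538) = 1/(-420995/3) = -3/420995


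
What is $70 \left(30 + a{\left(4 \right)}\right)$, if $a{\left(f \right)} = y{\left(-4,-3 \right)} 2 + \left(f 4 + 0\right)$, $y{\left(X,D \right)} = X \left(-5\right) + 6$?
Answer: $6860$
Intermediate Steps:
$y{\left(X,D \right)} = 6 - 5 X$ ($y{\left(X,D \right)} = - 5 X + 6 = 6 - 5 X$)
$a{\left(f \right)} = 52 + 4 f$ ($a{\left(f \right)} = \left(6 - -20\right) 2 + \left(f 4 + 0\right) = \left(6 + 20\right) 2 + \left(4 f + 0\right) = 26 \cdot 2 + 4 f = 52 + 4 f$)
$70 \left(30 + a{\left(4 \right)}\right) = 70 \left(30 + \left(52 + 4 \cdot 4\right)\right) = 70 \left(30 + \left(52 + 16\right)\right) = 70 \left(30 + 68\right) = 70 \cdot 98 = 6860$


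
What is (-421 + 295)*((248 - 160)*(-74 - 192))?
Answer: 2949408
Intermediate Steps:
(-421 + 295)*((248 - 160)*(-74 - 192)) = -11088*(-266) = -126*(-23408) = 2949408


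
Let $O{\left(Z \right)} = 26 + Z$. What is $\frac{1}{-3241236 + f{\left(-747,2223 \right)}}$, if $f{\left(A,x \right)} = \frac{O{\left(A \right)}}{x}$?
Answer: $- \frac{2223}{7205268349} \approx -3.0852 \cdot 10^{-7}$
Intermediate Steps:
$f{\left(A,x \right)} = \frac{26 + A}{x}$
$\frac{1}{-3241236 + f{\left(-747,2223 \right)}} = \frac{1}{-3241236 + \frac{26 - 747}{2223}} = \frac{1}{-3241236 + \frac{1}{2223} \left(-721\right)} = \frac{1}{-3241236 - \frac{721}{2223}} = \frac{1}{- \frac{7205268349}{2223}} = - \frac{2223}{7205268349}$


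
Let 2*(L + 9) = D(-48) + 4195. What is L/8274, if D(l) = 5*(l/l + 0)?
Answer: 697/2758 ≈ 0.25272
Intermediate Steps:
D(l) = 5 (D(l) = 5*(1 + 0) = 5*1 = 5)
L = 2091 (L = -9 + (5 + 4195)/2 = -9 + (½)*4200 = -9 + 2100 = 2091)
L/8274 = 2091/8274 = 2091*(1/8274) = 697/2758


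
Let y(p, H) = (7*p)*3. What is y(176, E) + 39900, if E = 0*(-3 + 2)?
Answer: 43596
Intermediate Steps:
E = 0 (E = 0*(-1) = 0)
y(p, H) = 21*p
y(176, E) + 39900 = 21*176 + 39900 = 3696 + 39900 = 43596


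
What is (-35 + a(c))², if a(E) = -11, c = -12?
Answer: 2116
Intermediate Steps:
(-35 + a(c))² = (-35 - 11)² = (-46)² = 2116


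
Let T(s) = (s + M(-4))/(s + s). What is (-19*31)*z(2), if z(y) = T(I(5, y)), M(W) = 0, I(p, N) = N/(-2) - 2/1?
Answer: -589/2 ≈ -294.50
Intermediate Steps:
I(p, N) = -2 - N/2 (I(p, N) = N*(-1/2) - 2*1 = -N/2 - 2 = -2 - N/2)
T(s) = 1/2 (T(s) = (s + 0)/(s + s) = s/((2*s)) = s*(1/(2*s)) = 1/2)
z(y) = 1/2
(-19*31)*z(2) = -19*31*(1/2) = -589*1/2 = -589/2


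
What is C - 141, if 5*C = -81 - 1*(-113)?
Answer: -673/5 ≈ -134.60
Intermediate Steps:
C = 32/5 (C = (-81 - 1*(-113))/5 = (-81 + 113)/5 = (⅕)*32 = 32/5 ≈ 6.4000)
C - 141 = 32/5 - 141 = -673/5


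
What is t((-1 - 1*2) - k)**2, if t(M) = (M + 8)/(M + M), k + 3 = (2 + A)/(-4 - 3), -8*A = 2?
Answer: 1089/4 ≈ 272.25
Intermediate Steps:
A = -1/4 (A = -1/8*2 = -1/4 ≈ -0.25000)
k = -13/4 (k = -3 + (2 - 1/4)/(-4 - 3) = -3 + (7/4)/(-7) = -3 + (7/4)*(-1/7) = -3 - 1/4 = -13/4 ≈ -3.2500)
t(M) = (8 + M)/(2*M) (t(M) = (8 + M)/((2*M)) = (8 + M)*(1/(2*M)) = (8 + M)/(2*M))
t((-1 - 1*2) - k)**2 = ((8 + ((-1 - 1*2) - 1*(-13/4)))/(2*((-1 - 1*2) - 1*(-13/4))))**2 = ((8 + ((-1 - 2) + 13/4))/(2*((-1 - 2) + 13/4)))**2 = ((8 + (-3 + 13/4))/(2*(-3 + 13/4)))**2 = ((8 + 1/4)/(2*(1/4)))**2 = ((1/2)*4*(33/4))**2 = (33/2)**2 = 1089/4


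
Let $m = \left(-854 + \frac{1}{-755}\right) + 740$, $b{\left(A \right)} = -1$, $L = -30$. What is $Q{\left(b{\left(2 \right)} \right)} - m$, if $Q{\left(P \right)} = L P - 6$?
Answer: $\frac{104191}{755} \approx 138.0$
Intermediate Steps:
$Q{\left(P \right)} = -6 - 30 P$ ($Q{\left(P \right)} = - 30 P - 6 = -6 - 30 P$)
$m = - \frac{86071}{755}$ ($m = \left(-854 - \frac{1}{755}\right) + 740 = - \frac{644771}{755} + 740 = - \frac{86071}{755} \approx -114.0$)
$Q{\left(b{\left(2 \right)} \right)} - m = \left(-6 - -30\right) - - \frac{86071}{755} = \left(-6 + 30\right) + \frac{86071}{755} = 24 + \frac{86071}{755} = \frac{104191}{755}$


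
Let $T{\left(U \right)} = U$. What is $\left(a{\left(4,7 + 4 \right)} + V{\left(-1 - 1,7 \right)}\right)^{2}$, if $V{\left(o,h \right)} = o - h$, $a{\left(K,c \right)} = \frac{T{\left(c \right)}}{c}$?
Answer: $64$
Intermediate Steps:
$a{\left(K,c \right)} = 1$ ($a{\left(K,c \right)} = \frac{c}{c} = 1$)
$\left(a{\left(4,7 + 4 \right)} + V{\left(-1 - 1,7 \right)}\right)^{2} = \left(1 - 9\right)^{2} = \left(-8\right)^{2} = 64$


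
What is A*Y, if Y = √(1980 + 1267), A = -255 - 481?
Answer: -736*√3247 ≈ -41939.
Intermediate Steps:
A = -736
Y = √3247 ≈ 56.982
A*Y = -736*√3247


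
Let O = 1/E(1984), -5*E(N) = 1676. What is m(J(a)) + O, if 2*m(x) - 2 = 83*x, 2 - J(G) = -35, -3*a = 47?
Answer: 2575169/1676 ≈ 1536.5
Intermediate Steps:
a = -47/3 (a = -1/3*47 = -47/3 ≈ -15.667)
E(N) = -1676/5 (E(N) = -1/5*1676 = -1676/5)
J(G) = 37 (J(G) = 2 - 1*(-35) = 2 + 35 = 37)
m(x) = 1 + 83*x/2 (m(x) = 1 + (83*x)/2 = 1 + 83*x/2)
O = -5/1676 (O = 1/(-1676/5) = -5/1676 ≈ -0.0029833)
m(J(a)) + O = (1 + (83/2)*37) - 5/1676 = (1 + 3071/2) - 5/1676 = 3073/2 - 5/1676 = 2575169/1676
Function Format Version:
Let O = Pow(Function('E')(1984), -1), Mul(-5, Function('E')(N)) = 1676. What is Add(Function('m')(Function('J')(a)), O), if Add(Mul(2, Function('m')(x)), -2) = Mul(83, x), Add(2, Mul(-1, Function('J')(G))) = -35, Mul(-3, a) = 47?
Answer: Rational(2575169, 1676) ≈ 1536.5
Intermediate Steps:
a = Rational(-47, 3) (a = Mul(Rational(-1, 3), 47) = Rational(-47, 3) ≈ -15.667)
Function('E')(N) = Rational(-1676, 5) (Function('E')(N) = Mul(Rational(-1, 5), 1676) = Rational(-1676, 5))
Function('J')(G) = 37 (Function('J')(G) = Add(2, Mul(-1, -35)) = Add(2, 35) = 37)
Function('m')(x) = Add(1, Mul(Rational(83, 2), x)) (Function('m')(x) = Add(1, Mul(Rational(1, 2), Mul(83, x))) = Add(1, Mul(Rational(83, 2), x)))
O = Rational(-5, 1676) (O = Pow(Rational(-1676, 5), -1) = Rational(-5, 1676) ≈ -0.0029833)
Add(Function('m')(Function('J')(a)), O) = Add(Add(1, Mul(Rational(83, 2), 37)), Rational(-5, 1676)) = Add(Add(1, Rational(3071, 2)), Rational(-5, 1676)) = Add(Rational(3073, 2), Rational(-5, 1676)) = Rational(2575169, 1676)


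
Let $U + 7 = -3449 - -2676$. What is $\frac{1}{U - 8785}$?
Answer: $- \frac{1}{9565} \approx -0.00010455$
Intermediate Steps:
$U = -780$ ($U = -7 - 773 = -780$)
$\frac{1}{U - 8785} = \frac{1}{-780 - 8785} = \frac{1}{-9565} = - \frac{1}{9565}$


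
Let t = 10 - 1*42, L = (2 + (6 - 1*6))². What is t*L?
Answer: -128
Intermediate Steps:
L = 4 (L = (2 + (6 - 6))² = (2 + 0)² = 2² = 4)
t = -32 (t = 10 - 42 = -32)
t*L = -32*4 = -128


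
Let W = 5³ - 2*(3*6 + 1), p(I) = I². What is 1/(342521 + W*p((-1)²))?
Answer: 1/342608 ≈ 2.9188e-6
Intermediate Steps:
W = 87 (W = 125 - 2*(18 + 1) = 125 - 2*19 = 125 - 38 = 87)
1/(342521 + W*p((-1)²)) = 1/(342521 + 87*((-1)²)²) = 1/(342521 + 87*1²) = 1/(342521 + 87*1) = 1/(342521 + 87) = 1/342608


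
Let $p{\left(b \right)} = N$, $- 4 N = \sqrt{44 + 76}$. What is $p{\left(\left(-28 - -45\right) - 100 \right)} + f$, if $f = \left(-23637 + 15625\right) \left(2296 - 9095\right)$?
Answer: $54473588 - \frac{\sqrt{30}}{2} \approx 5.4474 \cdot 10^{7}$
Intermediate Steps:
$N = - \frac{\sqrt{30}}{2}$ ($N = - \frac{\sqrt{44 + 76}}{4} = - \frac{\sqrt{120}}{4} = - \frac{2 \sqrt{30}}{4} = - \frac{\sqrt{30}}{2} \approx -2.7386$)
$f = 54473588$ ($f = \left(-8012\right) \left(-6799\right) = 54473588$)
$p{\left(b \right)} = - \frac{\sqrt{30}}{2}$
$p{\left(\left(-28 - -45\right) - 100 \right)} + f = - \frac{\sqrt{30}}{2} + 54473588 = 54473588 - \frac{\sqrt{30}}{2}$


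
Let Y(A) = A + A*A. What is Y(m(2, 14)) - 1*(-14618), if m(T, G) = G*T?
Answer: 15430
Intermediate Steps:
Y(A) = A + A²
Y(m(2, 14)) - 1*(-14618) = (14*2)*(1 + 14*2) - 1*(-14618) = 28*(1 + 28) + 14618 = 28*29 + 14618 = 812 + 14618 = 15430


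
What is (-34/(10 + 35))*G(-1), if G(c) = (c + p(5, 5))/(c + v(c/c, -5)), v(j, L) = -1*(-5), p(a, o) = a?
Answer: -34/45 ≈ -0.75556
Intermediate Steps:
v(j, L) = 5
G(c) = 1 (G(c) = (c + 5)/(c + 5) = (5 + c)/(5 + c) = 1)
(-34/(10 + 35))*G(-1) = (-34/(10 + 35))*1 = (-34/45)*1 = ((1/45)*(-34))*1 = -34/45*1 = -34/45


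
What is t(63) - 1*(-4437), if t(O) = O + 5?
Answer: 4505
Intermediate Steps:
t(O) = 5 + O
t(63) - 1*(-4437) = (5 + 63) - 1*(-4437) = 68 + 4437 = 4505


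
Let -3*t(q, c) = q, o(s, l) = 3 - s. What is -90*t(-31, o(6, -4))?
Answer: -930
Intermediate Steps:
t(q, c) = -q/3
-90*t(-31, o(6, -4)) = -(-30)*(-31) = -90*31/3 = -930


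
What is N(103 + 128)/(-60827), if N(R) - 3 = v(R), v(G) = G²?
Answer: -53364/60827 ≈ -0.87731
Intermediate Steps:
N(R) = 3 + R²
N(103 + 128)/(-60827) = (3 + (103 + 128)²)/(-60827) = (3 + 231²)*(-1/60827) = (3 + 53361)*(-1/60827) = 53364*(-1/60827) = -53364/60827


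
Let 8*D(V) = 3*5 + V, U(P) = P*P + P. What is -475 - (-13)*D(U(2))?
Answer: -3527/8 ≈ -440.88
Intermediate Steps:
U(P) = P + P**2 (U(P) = P**2 + P = P + P**2)
D(V) = 15/8 + V/8 (D(V) = (3*5 + V)/8 = (15 + V)/8 = 15/8 + V/8)
-475 - (-13)*D(U(2)) = -475 - (-13)*(15/8 + (2*(1 + 2))/8) = -475 - (-13)*(15/8 + (2*3)/8) = -475 - (-13)*(15/8 + (1/8)*6) = -475 - (-13)*(15/8 + 3/4) = -475 - (-13)*21/8 = -475 - 1*(-273/8) = -475 + 273/8 = -3527/8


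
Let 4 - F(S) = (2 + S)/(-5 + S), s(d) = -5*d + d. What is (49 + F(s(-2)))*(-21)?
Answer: -1043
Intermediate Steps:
s(d) = -4*d
F(S) = 4 - (2 + S)/(-5 + S)
(49 + F(s(-2)))*(-21) = (49 + (-22 + 3*(-4*(-2)))/(-5 - 4*(-2)))*(-21) = (49 + (-22 + 3*8)/(-5 + 8))*(-21) = (49 + (-22 + 24)/3)*(-21) = (49 + (⅓)*2)*(-21) = (49 + ⅔)*(-21) = (149/3)*(-21) = -1043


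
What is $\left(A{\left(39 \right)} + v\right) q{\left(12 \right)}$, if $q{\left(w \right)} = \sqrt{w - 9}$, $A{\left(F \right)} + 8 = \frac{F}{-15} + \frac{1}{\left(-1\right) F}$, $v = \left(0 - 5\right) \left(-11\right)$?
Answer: $\frac{8653 \sqrt{3}}{195} \approx 76.859$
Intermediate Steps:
$v = 55$ ($v = \left(-5\right) \left(-11\right) = 55$)
$A{\left(F \right)} = -8 - \frac{1}{F} - \frac{F}{15}$ ($A{\left(F \right)} = -8 + \left(\frac{F}{-15} + \frac{1}{\left(-1\right) F}\right) = -8 + \left(F \left(- \frac{1}{15}\right) - \frac{1}{F}\right) = -8 - \left(\frac{1}{F} + \frac{F}{15}\right) = -8 - \frac{1}{F} - \frac{F}{15}$)
$q{\left(w \right)} = \sqrt{-9 + w}$
$\left(A{\left(39 \right)} + v\right) q{\left(12 \right)} = \left(\left(-8 - \frac{1}{39} - \frac{13}{5}\right) + 55\right) \sqrt{-9 + 12} = \left(\left(-8 - \frac{1}{39} - \frac{13}{5}\right) + 55\right) \sqrt{3} = \left(- \frac{2072}{195} + 55\right) \sqrt{3} = \frac{8653 \sqrt{3}}{195}$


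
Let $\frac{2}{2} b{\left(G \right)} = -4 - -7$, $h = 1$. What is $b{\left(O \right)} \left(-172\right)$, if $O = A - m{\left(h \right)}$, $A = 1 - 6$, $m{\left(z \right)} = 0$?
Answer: $-516$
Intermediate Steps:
$A = -5$ ($A = 1 - 6 = -5$)
$O = -5$ ($O = -5 - 0 = -5 + 0 = -5$)
$b{\left(G \right)} = 3$ ($b{\left(G \right)} = -4 - -7 = -4 + 7 = 3$)
$b{\left(O \right)} \left(-172\right) = 3 \left(-172\right) = -516$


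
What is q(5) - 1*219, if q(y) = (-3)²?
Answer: -210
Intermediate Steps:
q(y) = 9
q(5) - 1*219 = 9 - 1*219 = 9 - 219 = -210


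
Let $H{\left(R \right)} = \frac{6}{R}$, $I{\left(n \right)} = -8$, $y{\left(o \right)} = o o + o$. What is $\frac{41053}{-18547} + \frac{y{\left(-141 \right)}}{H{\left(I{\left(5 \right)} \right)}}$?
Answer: $- \frac{488198093}{18547} \approx -26322.0$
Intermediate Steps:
$y{\left(o \right)} = o + o^{2}$ ($y{\left(o \right)} = o^{2} + o = o + o^{2}$)
$\frac{41053}{-18547} + \frac{y{\left(-141 \right)}}{H{\left(I{\left(5 \right)} \right)}} = \frac{41053}{-18547} + \frac{\left(-141\right) \left(1 - 141\right)}{6 \frac{1}{-8}} = 41053 \left(- \frac{1}{18547}\right) + \frac{\left(-141\right) \left(-140\right)}{6 \left(- \frac{1}{8}\right)} = - \frac{41053}{18547} + \frac{19740}{- \frac{3}{4}} = - \frac{41053}{18547} + 19740 \left(- \frac{4}{3}\right) = - \frac{41053}{18547} - 26320 = - \frac{488198093}{18547}$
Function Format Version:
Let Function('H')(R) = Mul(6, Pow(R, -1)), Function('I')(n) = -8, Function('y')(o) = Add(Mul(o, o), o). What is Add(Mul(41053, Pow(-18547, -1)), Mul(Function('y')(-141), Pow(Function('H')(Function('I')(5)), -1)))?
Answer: Rational(-488198093, 18547) ≈ -26322.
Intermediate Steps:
Function('y')(o) = Add(o, Pow(o, 2)) (Function('y')(o) = Add(Pow(o, 2), o) = Add(o, Pow(o, 2)))
Add(Mul(41053, Pow(-18547, -1)), Mul(Function('y')(-141), Pow(Function('H')(Function('I')(5)), -1))) = Add(Mul(41053, Pow(-18547, -1)), Mul(Mul(-141, Add(1, -141)), Pow(Mul(6, Pow(-8, -1)), -1))) = Add(Mul(41053, Rational(-1, 18547)), Mul(Mul(-141, -140), Pow(Mul(6, Rational(-1, 8)), -1))) = Add(Rational(-41053, 18547), Mul(19740, Pow(Rational(-3, 4), -1))) = Add(Rational(-41053, 18547), Mul(19740, Rational(-4, 3))) = Add(Rational(-41053, 18547), -26320) = Rational(-488198093, 18547)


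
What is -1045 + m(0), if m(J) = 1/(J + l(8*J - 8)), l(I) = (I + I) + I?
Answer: -25081/24 ≈ -1045.0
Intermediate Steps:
l(I) = 3*I (l(I) = 2*I + I = 3*I)
m(J) = 1/(-24 + 25*J) (m(J) = 1/(J + 3*(8*J - 8)) = 1/(J + 3*(-8 + 8*J)) = 1/(J + (-24 + 24*J)) = 1/(-24 + 25*J))
-1045 + m(0) = -1045 + 1/(-24 + 25*0) = -1045 + 1/(-24 + 0) = -1045 + 1/(-24) = -1045 - 1/24 = -25081/24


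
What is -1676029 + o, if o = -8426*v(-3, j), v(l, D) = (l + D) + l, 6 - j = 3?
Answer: -1650751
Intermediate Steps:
j = 3 (j = 6 - 1*3 = 6 - 3 = 3)
v(l, D) = D + 2*l (v(l, D) = (D + l) + l = D + 2*l)
o = 25278 (o = -8426*(3 + 2*(-3)) = -8426*(3 - 6) = -8426*(-3) = 25278)
-1676029 + o = -1676029 + 25278 = -1650751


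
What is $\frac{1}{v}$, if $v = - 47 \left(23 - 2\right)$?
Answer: $- \frac{1}{987} \approx -0.0010132$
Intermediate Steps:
$v = -987$ ($v = \left(-47\right) 21 = -987$)
$\frac{1}{v} = \frac{1}{-987} = - \frac{1}{987}$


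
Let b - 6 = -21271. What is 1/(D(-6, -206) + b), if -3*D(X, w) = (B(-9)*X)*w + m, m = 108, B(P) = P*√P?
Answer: -21301/577475977 - 11124*I/577475977 ≈ -3.6886e-5 - 1.9263e-5*I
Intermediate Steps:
b = -21265 (b = 6 - 21271 = -21265)
B(P) = P^(3/2)
D(X, w) = -36 + 9*I*X*w (D(X, w) = -(((-9)^(3/2)*X)*w + 108)/3 = -(((-27*I)*X)*w + 108)/3 = -((-27*I*X)*w + 108)/3 = -(-27*I*X*w + 108)/3 = -(108 - 27*I*X*w)/3 = -36 + 9*I*X*w)
1/(D(-6, -206) + b) = 1/((-36 + 9*I*(-6)*(-206)) - 21265) = 1/((-36 + 11124*I) - 21265) = 1/(-21301 + 11124*I) = (-21301 - 11124*I)/577475977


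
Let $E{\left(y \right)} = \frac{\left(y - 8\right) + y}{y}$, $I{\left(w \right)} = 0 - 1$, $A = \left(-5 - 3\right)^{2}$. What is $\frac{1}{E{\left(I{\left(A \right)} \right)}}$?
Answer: $\frac{1}{10} \approx 0.1$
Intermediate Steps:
$A = 64$ ($A = \left(-8\right)^{2} = 64$)
$I{\left(w \right)} = -1$
$E{\left(y \right)} = \frac{-8 + 2 y}{y}$ ($E{\left(y \right)} = \frac{\left(-8 + y\right) + y}{y} = \frac{-8 + 2 y}{y}$)
$\frac{1}{E{\left(I{\left(A \right)} \right)}} = \frac{1}{2 - \frac{8}{-1}} = \frac{1}{2 - -8} = \frac{1}{2 + 8} = \frac{1}{10}$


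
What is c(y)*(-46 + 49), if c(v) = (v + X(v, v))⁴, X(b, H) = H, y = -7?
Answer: 115248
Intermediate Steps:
c(v) = 16*v⁴ (c(v) = (v + v)⁴ = (2*v)⁴ = 16*v⁴)
c(y)*(-46 + 49) = (16*(-7)⁴)*(-46 + 49) = (16*2401)*3 = 38416*3 = 115248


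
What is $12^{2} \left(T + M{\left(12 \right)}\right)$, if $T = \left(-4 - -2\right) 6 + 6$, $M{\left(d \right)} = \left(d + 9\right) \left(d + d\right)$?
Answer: $71712$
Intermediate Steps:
$M{\left(d \right)} = 2 d \left(9 + d\right)$ ($M{\left(d \right)} = \left(9 + d\right) 2 d = 2 d \left(9 + d\right)$)
$T = -6$ ($T = \left(-4 + 2\right) 6 + 6 = \left(-2\right) 6 + 6 = -12 + 6 = -6$)
$12^{2} \left(T + M{\left(12 \right)}\right) = 12^{2} \left(-6 + 2 \cdot 12 \left(9 + 12\right)\right) = 144 \left(-6 + 2 \cdot 12 \cdot 21\right) = 144 \left(-6 + 504\right) = 144 \cdot 498 = 71712$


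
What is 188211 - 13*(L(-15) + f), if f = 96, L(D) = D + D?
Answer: 187353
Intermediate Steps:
L(D) = 2*D
188211 - 13*(L(-15) + f) = 188211 - 13*(2*(-15) + 96) = 188211 - 13*(-30 + 96) = 188211 - 13*66 = 188211 - 858 = 187353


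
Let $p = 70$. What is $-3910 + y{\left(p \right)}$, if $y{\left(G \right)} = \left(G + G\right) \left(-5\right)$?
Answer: $-4610$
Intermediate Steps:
$y{\left(G \right)} = - 10 G$ ($y{\left(G \right)} = 2 G \left(-5\right) = - 10 G$)
$-3910 + y{\left(p \right)} = -3910 - 700 = -4610$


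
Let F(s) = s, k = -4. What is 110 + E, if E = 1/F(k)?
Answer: 439/4 ≈ 109.75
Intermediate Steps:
E = -1/4 (E = 1/(-4) = -1/4 ≈ -0.25000)
110 + E = 110 - 1/4 = 439/4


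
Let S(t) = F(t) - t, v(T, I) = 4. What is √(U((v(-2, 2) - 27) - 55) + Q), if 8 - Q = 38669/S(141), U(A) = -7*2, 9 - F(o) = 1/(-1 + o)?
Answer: √98000566294/18481 ≈ 16.939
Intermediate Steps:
F(o) = 9 - 1/(-1 + o)
U(A) = -14
S(t) = -t + (-10 + 9*t)/(-1 + t) (S(t) = (-10 + 9*t)/(-1 + t) - t = -t + (-10 + 9*t)/(-1 + t))
Q = 5561508/18481 (Q = 8 - 38669/((-10 - 1*141² + 10*141)/(-1 + 141)) = 8 - 38669/((-10 - 1*19881 + 1410)/140) = 8 - 38669/((-10 - 19881 + 1410)/140) = 8 - 38669/((1/140)*(-18481)) = 8 - 38669/(-18481/140) = 8 - 38669*(-140)/18481 = 8 - 1*(-5413660/18481) = 8 + 5413660/18481 = 5561508/18481 ≈ 300.93)
√(U((v(-2, 2) - 27) - 55) + Q) = √(-14 + 5561508/18481) = √(5302774/18481) = √98000566294/18481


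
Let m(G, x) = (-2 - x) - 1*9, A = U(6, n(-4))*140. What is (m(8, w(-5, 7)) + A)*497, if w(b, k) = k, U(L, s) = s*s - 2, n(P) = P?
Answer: 965174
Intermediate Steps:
U(L, s) = -2 + s² (U(L, s) = s² - 2 = -2 + s²)
A = 1960 (A = (-2 + (-4)²)*140 = (-2 + 16)*140 = 14*140 = 1960)
m(G, x) = -11 - x (m(G, x) = (-2 - x) - 9 = -11 - x)
(m(8, w(-5, 7)) + A)*497 = ((-11 - 1*7) + 1960)*497 = ((-11 - 7) + 1960)*497 = (-18 + 1960)*497 = 1942*497 = 965174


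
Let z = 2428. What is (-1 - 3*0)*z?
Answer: -2428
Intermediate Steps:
(-1 - 3*0)*z = (-1 - 3*0)*2428 = (-1 + 0)*2428 = -1*2428 = -2428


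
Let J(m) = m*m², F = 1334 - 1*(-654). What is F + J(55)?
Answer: 168363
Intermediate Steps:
F = 1988 (F = 1334 + 654 = 1988)
J(m) = m³
F + J(55) = 1988 + 55³ = 1988 + 166375 = 168363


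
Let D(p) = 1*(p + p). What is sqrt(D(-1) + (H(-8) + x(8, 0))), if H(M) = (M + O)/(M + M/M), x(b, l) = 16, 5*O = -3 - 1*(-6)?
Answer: sqrt(18445)/35 ≈ 3.8804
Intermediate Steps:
O = 3/5 (O = (-3 - 1*(-6))/5 = (-3 + 6)/5 = (1/5)*3 = 3/5 ≈ 0.60000)
H(M) = (3/5 + M)/(1 + M) (H(M) = (M + 3/5)/(M + M/M) = (3/5 + M)/(M + 1) = (3/5 + M)/(1 + M))
D(p) = 2*p (D(p) = 1*(2*p) = 2*p)
sqrt(D(-1) + (H(-8) + x(8, 0))) = sqrt(2*(-1) + ((3/5 - 8)/(1 - 8) + 16)) = sqrt(-2 + (-37/5/(-7) + 16)) = sqrt(-2 + (-1/7*(-37/5) + 16)) = sqrt(-2 + (37/35 + 16)) = sqrt(-2 + 597/35) = sqrt(527/35) = sqrt(18445)/35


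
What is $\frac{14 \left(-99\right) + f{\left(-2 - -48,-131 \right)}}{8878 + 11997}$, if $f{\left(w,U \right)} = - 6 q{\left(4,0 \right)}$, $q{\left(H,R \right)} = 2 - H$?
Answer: $- \frac{1374}{20875} \approx -0.06582$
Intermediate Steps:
$f{\left(w,U \right)} = 12$ ($f{\left(w,U \right)} = - 6 \left(2 - 4\right) = \left(-6\right) \left(-2\right) = 12$)
$\frac{14 \left(-99\right) + f{\left(-2 - -48,-131 \right)}}{8878 + 11997} = \frac{14 \left(-99\right) + 12}{8878 + 11997} = \frac{-1386 + 12}{20875} = \left(-1374\right) \frac{1}{20875} = - \frac{1374}{20875}$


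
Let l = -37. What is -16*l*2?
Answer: 1184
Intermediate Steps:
-16*l*2 = -16*(-37)*2 = 592*2 = 1184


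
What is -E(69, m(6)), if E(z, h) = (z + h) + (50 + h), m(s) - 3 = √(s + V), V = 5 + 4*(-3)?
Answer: -125 - 2*I ≈ -125.0 - 2.0*I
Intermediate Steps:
V = -7 (V = 5 - 12 = -7)
m(s) = 3 + √(-7 + s) (m(s) = 3 + √(s - 7) = 3 + √(-7 + s))
E(z, h) = 50 + z + 2*h (E(z, h) = (h + z) + (50 + h) = 50 + z + 2*h)
-E(69, m(6)) = -(50 + 69 + 2*(3 + √(-7 + 6))) = -(50 + 69 + 2*(3 + √(-1))) = -(50 + 69 + 2*(3 + I)) = -(50 + 69 + (6 + 2*I)) = -(125 + 2*I) = -125 - 2*I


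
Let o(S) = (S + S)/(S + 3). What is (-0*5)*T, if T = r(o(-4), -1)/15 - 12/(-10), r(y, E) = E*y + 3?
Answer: 0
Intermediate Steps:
o(S) = 2*S/(3 + S) (o(S) = (2*S)/(3 + S) = 2*S/(3 + S))
r(y, E) = 3 + E*y
T = 13/15 (T = (3 - 2*(-4)/(3 - 4))/15 - 12/(-10) = (3 - 2*(-4)/(-1))*(1/15) - 12*(-1/10) = (3 - 2*(-4)*(-1))*(1/15) + 6/5 = (3 - 1*8)*(1/15) + 6/5 = (3 - 8)*(1/15) + 6/5 = -5*1/15 + 6/5 = -1/3 + 6/5 = 13/15 ≈ 0.86667)
(-0*5)*T = -0*5*(13/15) = -8*0*(13/15) = 0*(13/15) = 0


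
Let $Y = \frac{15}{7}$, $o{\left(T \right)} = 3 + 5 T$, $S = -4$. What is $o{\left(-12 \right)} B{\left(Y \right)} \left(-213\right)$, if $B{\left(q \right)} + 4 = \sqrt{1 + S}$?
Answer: $-48564 + 12141 i \sqrt{3} \approx -48564.0 + 21029.0 i$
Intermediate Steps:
$Y = \frac{15}{7}$ ($Y = 15 \cdot \frac{1}{7} = \frac{15}{7} \approx 2.1429$)
$B{\left(q \right)} = -4 + i \sqrt{3}$ ($B{\left(q \right)} = -4 + \sqrt{1 - 4} = -4 + \sqrt{-3} = -4 + i \sqrt{3}$)
$o{\left(-12 \right)} B{\left(Y \right)} \left(-213\right) = \left(3 + 5 \left(-12\right)\right) \left(-4 + i \sqrt{3}\right) \left(-213\right) = \left(3 - 60\right) \left(-4 + i \sqrt{3}\right) \left(-213\right) = - 57 \left(-4 + i \sqrt{3}\right) \left(-213\right) = \left(228 - 57 i \sqrt{3}\right) \left(-213\right) = -48564 + 12141 i \sqrt{3}$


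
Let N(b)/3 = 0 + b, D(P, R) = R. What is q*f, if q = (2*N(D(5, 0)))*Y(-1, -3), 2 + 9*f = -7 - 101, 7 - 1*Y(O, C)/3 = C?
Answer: 0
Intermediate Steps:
N(b) = 3*b (N(b) = 3*(0 + b) = 3*b)
Y(O, C) = 21 - 3*C
f = -110/9 (f = -2/9 + (-7 - 101)/9 = -2/9 + (1/9)*(-108) = -2/9 - 12 = -110/9 ≈ -12.222)
q = 0 (q = (2*(3*0))*(21 - 3*(-3)) = (2*0)*(21 + 9) = 0*30 = 0)
q*f = 0*(-110/9) = 0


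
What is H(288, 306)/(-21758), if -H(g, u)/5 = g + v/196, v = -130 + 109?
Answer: 40305/609224 ≈ 0.066158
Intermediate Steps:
v = -21
H(g, u) = 15/28 - 5*g (H(g, u) = -5*(g - 21/196) = -5*(g - 21*1/196) = -5*(g - 3/28) = -5*(-3/28 + g) = 15/28 - 5*g)
H(288, 306)/(-21758) = (15/28 - 5*288)/(-21758) = (15/28 - 1440)*(-1/21758) = -40305/28*(-1/21758) = 40305/609224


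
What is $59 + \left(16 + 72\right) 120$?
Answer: $10619$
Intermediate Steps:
$59 + \left(16 + 72\right) 120 = 59 + 88 \cdot 120 = 59 + 10560 = 10619$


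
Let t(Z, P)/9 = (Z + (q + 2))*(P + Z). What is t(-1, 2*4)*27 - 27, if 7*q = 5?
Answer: 2889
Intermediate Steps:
q = 5/7 (q = (1/7)*5 = 5/7 ≈ 0.71429)
t(Z, P) = 9*(19/7 + Z)*(P + Z) (t(Z, P) = 9*((Z + (5/7 + 2))*(P + Z)) = 9*((Z + 19/7)*(P + Z)) = 9*((19/7 + Z)*(P + Z)) = 9*(19/7 + Z)*(P + Z))
t(-1, 2*4)*27 - 27 = (9*(-1)**2 + 171*(2*4)/7 + (171/7)*(-1) + 9*(2*4)*(-1))*27 - 27 = (9*1 + (171/7)*8 - 171/7 + 9*8*(-1))*27 - 27 = (9 + 1368/7 - 171/7 - 72)*27 - 27 = 108*27 - 27 = 2916 - 27 = 2889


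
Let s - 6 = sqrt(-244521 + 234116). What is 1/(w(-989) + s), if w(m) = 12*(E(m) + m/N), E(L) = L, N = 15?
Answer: -316330/4002846881 - 25*I*sqrt(10405)/4002846881 ≈ -7.9026e-5 - 6.3708e-7*I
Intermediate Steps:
w(m) = 64*m/5 (w(m) = 12*(m + m/15) = 12*(16*m/15) = 64*m/5)
s = 6 + I*sqrt(10405) (s = 6 + sqrt(-244521 + 234116) = 6 + sqrt(-10405) = 6 + I*sqrt(10405) ≈ 6.0 + 102.0*I)
1/(w(-989) + s) = 1/((64/5)*(-989) + (6 + I*sqrt(10405))) = 1/(-63296/5 + (6 + I*sqrt(10405))) = 1/(-63266/5 + I*sqrt(10405))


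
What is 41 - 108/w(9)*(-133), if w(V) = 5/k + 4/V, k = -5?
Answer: -129071/5 ≈ -25814.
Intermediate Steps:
w(V) = -1 + 4/V (w(V) = 5/(-5) + 4/V = 5*(-⅕) + 4/V = -1 + 4/V)
41 - 108/w(9)*(-133) = 41 - 108*9/(4 - 1*9)*(-133) = 41 - 108*9/(4 - 9)*(-133) = 41 - 108/((⅑)*(-5))*(-133) = 41 - 108/(-5/9)*(-133) = 41 - 108*(-9/5)*(-133) = 41 + (972/5)*(-133) = 41 - 129276/5 = -129071/5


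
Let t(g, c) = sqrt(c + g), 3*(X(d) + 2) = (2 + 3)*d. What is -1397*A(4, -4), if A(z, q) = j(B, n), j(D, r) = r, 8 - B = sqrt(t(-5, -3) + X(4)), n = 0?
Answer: 0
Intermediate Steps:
X(d) = -2 + 5*d/3 (X(d) = -2 + ((2 + 3)*d)/3 = -2 + (5*d)/3 = -2 + 5*d/3)
B = 8 - sqrt(14/3 + 2*I*sqrt(2)) (B = 8 - sqrt(sqrt(-3 - 5) + (-2 + (5/3)*4)) = 8 - sqrt(sqrt(-8) + (-2 + 20/3)) = 8 - sqrt(2*I*sqrt(2) + 14/3) = 8 - sqrt(14/3 + 2*I*sqrt(2)) ≈ 5.7502 - 0.62858*I)
A(z, q) = 0
-1397*A(4, -4) = -1397*0 = 0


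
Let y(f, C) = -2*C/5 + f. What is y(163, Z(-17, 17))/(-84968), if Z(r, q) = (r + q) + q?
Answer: -781/424840 ≈ -0.0018383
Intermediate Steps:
Z(r, q) = r + 2*q (Z(r, q) = (q + r) + q = r + 2*q)
y(f, C) = f - 2*C/5 (y(f, C) = -2*C/5 + f = f - 2*C/5)
y(163, Z(-17, 17))/(-84968) = (163 - 2*(-17 + 2*17)/5)/(-84968) = (163 - 2*(-17 + 34)/5)*(-1/84968) = (163 - ⅖*17)*(-1/84968) = (163 - 34/5)*(-1/84968) = (781/5)*(-1/84968) = -781/424840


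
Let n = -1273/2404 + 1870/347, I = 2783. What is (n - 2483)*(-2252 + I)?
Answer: -1097701814205/834188 ≈ -1.3159e+6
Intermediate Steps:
n = 4053749/834188 (n = -1273*1/2404 + 1870*(1/347) = -1273/2404 + 1870/347 = 4053749/834188 ≈ 4.8595)
(n - 2483)*(-2252 + I) = (4053749/834188 - 2483)*(-2252 + 2783) = -2067235055/834188*531 = -1097701814205/834188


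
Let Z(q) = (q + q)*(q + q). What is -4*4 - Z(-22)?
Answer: -1952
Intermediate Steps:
Z(q) = 4*q² (Z(q) = (2*q)*(2*q) = 4*q²)
-4*4 - Z(-22) = -4*4 - 4*(-22)² = -16 - 4*484 = -16 - 1*1936 = -16 - 1936 = -1952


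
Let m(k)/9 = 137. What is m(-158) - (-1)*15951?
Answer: 17184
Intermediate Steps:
m(k) = 1233 (m(k) = 9*137 = 1233)
m(-158) - (-1)*15951 = 1233 - (-1)*15951 = 1233 - 1*(-15951) = 1233 + 15951 = 17184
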